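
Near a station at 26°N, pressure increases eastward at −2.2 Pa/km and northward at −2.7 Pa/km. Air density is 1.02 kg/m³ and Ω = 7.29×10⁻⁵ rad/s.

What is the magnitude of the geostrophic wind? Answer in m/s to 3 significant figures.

53.4 m/s

Coriolis parameter at 26°N:
f = 2Ω sin φ = 2 × 7.29×10⁻⁵ × sin 26° = 6.39×10⁻⁵ s⁻¹
Component geostrophic relations (x east, y north):
u_g = −(1/(fρ)) ∂P/∂y,  v_g = (1/(fρ)) ∂P/∂x
u_g = −(−2.7×10⁻³)/(6.39×10⁻⁵ × 1.02) = 41.4 m/s;  v_g = (−2.2×10⁻³)/(6.39×10⁻⁵ × 1.02) = −33.7 m/s
|V_g| = √(u_g² + v_g²) = 53.4 m/s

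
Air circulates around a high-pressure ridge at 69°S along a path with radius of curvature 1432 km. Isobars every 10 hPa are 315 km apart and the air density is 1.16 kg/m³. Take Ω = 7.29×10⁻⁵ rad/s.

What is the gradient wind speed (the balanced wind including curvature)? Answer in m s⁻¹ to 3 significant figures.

Coriolis parameter at 69°S:
f = 2Ω sin φ = 2 × 7.29×10⁻⁵ × sin 69° = 1.36×10⁻⁴ s⁻¹
Pressure gradient: |∂P/∂n| = 1000 Pa / 315000 m = 3.17×10⁻³ Pa/m
Geostrophic speed: V_g = |∂P/∂n|/(fρ) = 3.17×10⁻³/(1.36×10⁻⁴ × 1.16) = 20.1 m/s
Around a high, pressure-gradient force acts outward with centrifugal, so Coriolis balances both:
fV = (1/ρ)|∂P/∂n| + V²/R  →  V² − fR·V + fR·V_g = 0
With fR = 1.36×10⁻⁴ × 1432×10³ m = 195 m/s:
V = [fR − √((fR)² − 4 fR V_g)]/2 = [195 − √(195² − 4×195×20.1)]/2 = 22.8 m/s
Supergeostrophic (V > V_g = 20.1 m/s), as expected around a high.

22.8 m s⁻¹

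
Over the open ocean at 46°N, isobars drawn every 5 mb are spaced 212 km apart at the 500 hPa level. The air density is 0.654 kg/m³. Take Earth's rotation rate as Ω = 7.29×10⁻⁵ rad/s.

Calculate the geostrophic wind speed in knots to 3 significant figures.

66.8 knots

Coriolis parameter at 46°N:
f = 2Ω sin φ = 2 × 7.29×10⁻⁵ × sin 46° = 1.05×10⁻⁴ s⁻¹
Pressure gradient: |∂P/∂n| = 500 Pa / 212000 m = 2.36×10⁻³ Pa/m
Geostrophic balance (pressure-gradient force = Coriolis force):
V_g = (1/(fρ)) |∂P/∂n| = 2.36×10⁻³ / (1.05×10⁻⁴ × 0.654) = 34.4 m/s
Converting: 34.4 m/s × 1.944 = 66.8 knots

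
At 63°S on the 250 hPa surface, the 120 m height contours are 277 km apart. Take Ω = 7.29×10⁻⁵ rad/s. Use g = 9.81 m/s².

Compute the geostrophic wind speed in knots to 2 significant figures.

Coriolis parameter at 63°S:
f = 2Ω sin φ = 2 × 7.29×10⁻⁵ × sin 63° = 1.30×10⁻⁴ s⁻¹
Height gradient: |∂Z/∂n| = 120 m / 277000 m = 4.33×10⁻⁴
On a pressure surface, geostrophic balance gives V_g = (g/f)|∂Z/∂n|:
V_g = 9.81 × 4.33×10⁻⁴ / 1.30×10⁻⁴ = 32.7 m/s
Converting: 32.7 m/s × 1.944 = 64 knots

64 knots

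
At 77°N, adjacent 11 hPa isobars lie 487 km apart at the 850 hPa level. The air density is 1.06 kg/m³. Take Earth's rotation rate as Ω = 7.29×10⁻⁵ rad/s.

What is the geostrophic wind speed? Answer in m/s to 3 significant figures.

Coriolis parameter at 77°N:
f = 2Ω sin φ = 2 × 7.29×10⁻⁵ × sin 77° = 1.42×10⁻⁴ s⁻¹
Pressure gradient: |∂P/∂n| = 1100 Pa / 487000 m = 2.26×10⁻³ Pa/m
Geostrophic balance (pressure-gradient force = Coriolis force):
V_g = (1/(fρ)) |∂P/∂n| = 2.26×10⁻³ / (1.42×10⁻⁴ × 1.06) = 15.0 m/s

15.0 m/s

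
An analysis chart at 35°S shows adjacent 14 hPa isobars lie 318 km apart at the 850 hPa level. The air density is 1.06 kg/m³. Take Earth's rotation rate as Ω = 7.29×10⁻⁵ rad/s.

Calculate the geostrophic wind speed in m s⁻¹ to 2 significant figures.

50 m s⁻¹

Coriolis parameter at 35°S:
f = 2Ω sin φ = 2 × 7.29×10⁻⁵ × sin 35° = 8.36×10⁻⁵ s⁻¹
Pressure gradient: |∂P/∂n| = 1400 Pa / 318000 m = 4.40×10⁻³ Pa/m
Geostrophic balance (pressure-gradient force = Coriolis force):
V_g = (1/(fρ)) |∂P/∂n| = 4.40×10⁻³ / (8.36×10⁻⁵ × 1.06) = 49.7 m/s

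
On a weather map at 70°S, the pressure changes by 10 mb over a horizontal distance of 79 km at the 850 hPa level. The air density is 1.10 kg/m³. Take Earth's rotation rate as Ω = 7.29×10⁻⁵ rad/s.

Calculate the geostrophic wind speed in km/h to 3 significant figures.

Coriolis parameter at 70°S:
f = 2Ω sin φ = 2 × 7.29×10⁻⁵ × sin 70° = 1.37×10⁻⁴ s⁻¹
Pressure gradient: |∂P/∂n| = 1000 Pa / 79000 m = 1.27×10⁻² Pa/m
Geostrophic balance (pressure-gradient force = Coriolis force):
V_g = (1/(fρ)) |∂P/∂n| = 1.27×10⁻² / (1.37×10⁻⁴ × 1.10) = 84.0 m/s
Converting: 84.0 m/s × 3.6 = 302 km/h

302 km/h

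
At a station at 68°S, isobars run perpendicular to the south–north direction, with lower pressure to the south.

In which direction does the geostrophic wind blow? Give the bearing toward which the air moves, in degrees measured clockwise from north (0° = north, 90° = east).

090°

The pressure-gradient force points toward the south (bearing 180°).
Geostrophic balance: in the Southern Hemisphere the Coriolis force deflects motion to the left, so the geostrophic wind blows 90° to the left of the pressure-gradient force (low pressure on the right).
Rotating 180° by 90° counterclockwise gives 090° — the wind blows toward the east.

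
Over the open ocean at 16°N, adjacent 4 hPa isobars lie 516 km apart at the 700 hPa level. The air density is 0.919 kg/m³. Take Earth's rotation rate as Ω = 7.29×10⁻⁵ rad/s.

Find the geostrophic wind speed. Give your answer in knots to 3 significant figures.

Coriolis parameter at 16°N:
f = 2Ω sin φ = 2 × 7.29×10⁻⁵ × sin 16° = 4.02×10⁻⁵ s⁻¹
Pressure gradient: |∂P/∂n| = 400 Pa / 516000 m = 7.75×10⁻⁴ Pa/m
Geostrophic balance (pressure-gradient force = Coriolis force):
V_g = (1/(fρ)) |∂P/∂n| = 7.75×10⁻⁴ / (4.02×10⁻⁵ × 0.919) = 21.0 m/s
Converting: 21.0 m/s × 1.944 = 40.8 knots

40.8 knots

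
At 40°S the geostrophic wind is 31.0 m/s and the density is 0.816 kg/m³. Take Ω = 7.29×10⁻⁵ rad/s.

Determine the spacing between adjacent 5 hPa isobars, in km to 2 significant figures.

Coriolis parameter at 40°S:
f = 2Ω sin φ = 2 × 7.29×10⁻⁵ × sin 40° = 9.37×10⁻⁵ s⁻¹
Geostrophic balance rearranged: |∂P/∂n| = f ρ V_g
|∂P/∂n| = 9.37×10⁻⁵ × 0.816 × 31.0 = 2.37×10⁻³ Pa/m
Isobar spacing: Δn = ΔP/|∂P/∂n| = 500 Pa / 2.37×10⁻³ Pa/m = 210908 m ≈ 210 km

210 km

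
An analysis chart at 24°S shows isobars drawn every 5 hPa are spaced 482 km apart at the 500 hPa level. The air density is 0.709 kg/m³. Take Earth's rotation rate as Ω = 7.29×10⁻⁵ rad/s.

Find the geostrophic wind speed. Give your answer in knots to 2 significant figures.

Coriolis parameter at 24°S:
f = 2Ω sin φ = 2 × 7.29×10⁻⁵ × sin 24° = 5.93×10⁻⁵ s⁻¹
Pressure gradient: |∂P/∂n| = 500 Pa / 482000 m = 1.04×10⁻³ Pa/m
Geostrophic balance (pressure-gradient force = Coriolis force):
V_g = (1/(fρ)) |∂P/∂n| = 1.04×10⁻³ / (5.93×10⁻⁵ × 0.709) = 24.7 m/s
Converting: 24.7 m/s × 1.944 = 48 knots

48 knots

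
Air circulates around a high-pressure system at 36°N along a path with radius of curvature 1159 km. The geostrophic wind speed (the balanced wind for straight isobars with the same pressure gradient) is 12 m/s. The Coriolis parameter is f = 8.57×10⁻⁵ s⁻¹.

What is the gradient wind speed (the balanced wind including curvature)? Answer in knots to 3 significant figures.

Around a high, pressure-gradient force acts outward with centrifugal, so Coriolis balances both:
fV = (1/ρ)|∂P/∂n| + V²/R  →  V² − fR·V + fR·V_g = 0
With fR = 8.57×10⁻⁵ × 1159×10³ m = 99.3 m/s:
V = [fR − √((fR)² − 4 fR V_g)]/2 = [99.3 − √(99.3² − 4×99.3×12)]/2 = 14 m/s
Supergeostrophic (V > V_g = 12 m/s), as expected around a high.
Converting: 14 m/s × 1.944 = 27.1 knots

27.1 knots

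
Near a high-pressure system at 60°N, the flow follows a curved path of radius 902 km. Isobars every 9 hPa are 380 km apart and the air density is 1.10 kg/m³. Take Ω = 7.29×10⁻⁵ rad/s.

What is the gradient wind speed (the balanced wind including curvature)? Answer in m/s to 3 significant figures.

Coriolis parameter at 60°N:
f = 2Ω sin φ = 2 × 7.29×10⁻⁵ × sin 60° = 1.26×10⁻⁴ s⁻¹
Pressure gradient: |∂P/∂n| = 900 Pa / 380000 m = 2.37×10⁻³ Pa/m
Geostrophic speed: V_g = |∂P/∂n|/(fρ) = 2.37×10⁻³/(1.26×10⁻⁴ × 1.10) = 17.1 m/s
Around a high, pressure-gradient force acts outward with centrifugal, so Coriolis balances both:
fV = (1/ρ)|∂P/∂n| + V²/R  →  V² − fR·V + fR·V_g = 0
With fR = 1.26×10⁻⁴ × 902×10³ m = 114 m/s:
V = [fR − √((fR)² − 4 fR V_g)]/2 = [114 − √(114² − 4×114×17.1)]/2 = 20.9 m/s
Supergeostrophic (V > V_g = 17.1 m/s), as expected around a high.

20.9 m/s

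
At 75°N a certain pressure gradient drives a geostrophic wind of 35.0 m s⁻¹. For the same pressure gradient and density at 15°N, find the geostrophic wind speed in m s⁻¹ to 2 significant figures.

130 m s⁻¹

With the same pressure gradient and density, V_g ∝ 1/f ∝ 1/sin φ.
V₂ = V₁ · sin φ₁ / sin φ₂ = 35.0 × sin 75° / sin 15°
V₂ = 35.0 × 0.9659/0.2588 = 130 m s⁻¹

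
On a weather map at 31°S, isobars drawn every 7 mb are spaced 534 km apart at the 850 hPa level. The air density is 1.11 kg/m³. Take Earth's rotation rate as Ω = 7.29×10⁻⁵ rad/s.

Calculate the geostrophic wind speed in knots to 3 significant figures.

Coriolis parameter at 31°S:
f = 2Ω sin φ = 2 × 7.29×10⁻⁵ × sin 31° = 7.51×10⁻⁵ s⁻¹
Pressure gradient: |∂P/∂n| = 700 Pa / 534000 m = 1.31×10⁻³ Pa/m
Geostrophic balance (pressure-gradient force = Coriolis force):
V_g = (1/(fρ)) |∂P/∂n| = 1.31×10⁻³ / (7.51×10⁻⁵ × 1.11) = 15.7 m/s
Converting: 15.7 m/s × 1.944 = 30.6 knots

30.6 knots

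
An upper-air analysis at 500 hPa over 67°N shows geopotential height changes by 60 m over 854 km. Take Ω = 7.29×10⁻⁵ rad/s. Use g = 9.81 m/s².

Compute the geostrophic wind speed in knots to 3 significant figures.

Coriolis parameter at 67°N:
f = 2Ω sin φ = 2 × 7.29×10⁻⁵ × sin 67° = 1.34×10⁻⁴ s⁻¹
Height gradient: |∂Z/∂n| = 60 m / 854000 m = 7.03×10⁻⁵
On a pressure surface, geostrophic balance gives V_g = (g/f)|∂Z/∂n|:
V_g = 9.81 × 7.03×10⁻⁵ / 1.34×10⁻⁴ = 5.14 m/s
Converting: 5.14 m/s × 1.944 = 9.98 knots

9.98 knots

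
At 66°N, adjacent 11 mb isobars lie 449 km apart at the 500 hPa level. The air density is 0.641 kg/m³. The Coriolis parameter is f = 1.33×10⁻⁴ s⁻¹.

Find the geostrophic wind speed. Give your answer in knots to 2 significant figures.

56 knots

Pressure gradient: |∂P/∂n| = 1100 Pa / 449000 m = 2.45×10⁻³ Pa/m
Geostrophic balance (pressure-gradient force = Coriolis force):
V_g = (1/(fρ)) |∂P/∂n| = 2.45×10⁻³ / (1.33×10⁻⁴ × 0.641) = 28.7 m/s
Converting: 28.7 m/s × 1.944 = 56 knots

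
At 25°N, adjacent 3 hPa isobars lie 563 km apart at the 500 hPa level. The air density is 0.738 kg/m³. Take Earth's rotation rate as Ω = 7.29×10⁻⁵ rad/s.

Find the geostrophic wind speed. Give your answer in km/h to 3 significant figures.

42.2 km/h

Coriolis parameter at 25°N:
f = 2Ω sin φ = 2 × 7.29×10⁻⁵ × sin 25° = 6.16×10⁻⁵ s⁻¹
Pressure gradient: |∂P/∂n| = 300 Pa / 563000 m = 5.33×10⁻⁴ Pa/m
Geostrophic balance (pressure-gradient force = Coriolis force):
V_g = (1/(fρ)) |∂P/∂n| = 5.33×10⁻⁴ / (6.16×10⁻⁵ × 0.738) = 11.7 m/s
Converting: 11.7 m/s × 3.6 = 42.2 km/h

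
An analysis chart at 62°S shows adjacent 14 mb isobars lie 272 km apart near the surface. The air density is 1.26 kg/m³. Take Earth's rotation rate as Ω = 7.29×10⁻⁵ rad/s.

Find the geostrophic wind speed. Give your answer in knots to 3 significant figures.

61.7 knots

Coriolis parameter at 62°S:
f = 2Ω sin φ = 2 × 7.29×10⁻⁵ × sin 62° = 1.29×10⁻⁴ s⁻¹
Pressure gradient: |∂P/∂n| = 1400 Pa / 272000 m = 5.15×10⁻³ Pa/m
Geostrophic balance (pressure-gradient force = Coriolis force):
V_g = (1/(fρ)) |∂P/∂n| = 5.15×10⁻³ / (1.29×10⁻⁴ × 1.26) = 31.7 m/s
Converting: 31.7 m/s × 1.944 = 61.7 knots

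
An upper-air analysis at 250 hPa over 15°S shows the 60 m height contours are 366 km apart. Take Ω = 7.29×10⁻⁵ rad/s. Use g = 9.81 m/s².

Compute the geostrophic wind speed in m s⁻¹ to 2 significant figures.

Coriolis parameter at 15°S:
f = 2Ω sin φ = 2 × 7.29×10⁻⁵ × sin 15° = 3.77×10⁻⁵ s⁻¹
Height gradient: |∂Z/∂n| = 60 m / 366000 m = 1.64×10⁻⁴
On a pressure surface, geostrophic balance gives V_g = (g/f)|∂Z/∂n|:
V_g = 9.81 × 1.64×10⁻⁴ / 3.77×10⁻⁵ = 42.6 m/s

43 m s⁻¹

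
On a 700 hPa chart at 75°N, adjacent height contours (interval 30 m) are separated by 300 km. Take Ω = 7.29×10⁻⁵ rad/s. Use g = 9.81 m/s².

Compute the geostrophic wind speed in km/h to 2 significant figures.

25 km/h

Coriolis parameter at 75°N:
f = 2Ω sin φ = 2 × 7.29×10⁻⁵ × sin 75° = 1.41×10⁻⁴ s⁻¹
Height gradient: |∂Z/∂n| = 30 m / 300000 m = 1.00×10⁻⁴
On a pressure surface, geostrophic balance gives V_g = (g/f)|∂Z/∂n|:
V_g = 9.81 × 1.00×10⁻⁴ / 1.41×10⁻⁴ = 6.97 m/s
Converting: 6.97 m/s × 3.6 = 25 km/h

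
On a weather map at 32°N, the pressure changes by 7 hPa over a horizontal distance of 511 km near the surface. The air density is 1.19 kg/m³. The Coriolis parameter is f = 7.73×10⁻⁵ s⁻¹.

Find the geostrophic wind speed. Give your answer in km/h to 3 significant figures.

Pressure gradient: |∂P/∂n| = 700 Pa / 511000 m = 1.37×10⁻³ Pa/m
Geostrophic balance (pressure-gradient force = Coriolis force):
V_g = (1/(fρ)) |∂P/∂n| = 1.37×10⁻³ / (7.73×10⁻⁵ × 1.19) = 14.9 m/s
Converting: 14.9 m/s × 3.6 = 53.6 km/h

53.6 km/h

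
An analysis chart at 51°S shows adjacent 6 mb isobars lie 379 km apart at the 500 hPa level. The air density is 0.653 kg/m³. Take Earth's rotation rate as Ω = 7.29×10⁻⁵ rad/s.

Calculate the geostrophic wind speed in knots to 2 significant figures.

42 knots

Coriolis parameter at 51°S:
f = 2Ω sin φ = 2 × 7.29×10⁻⁵ × sin 51° = 1.13×10⁻⁴ s⁻¹
Pressure gradient: |∂P/∂n| = 600 Pa / 379000 m = 1.58×10⁻³ Pa/m
Geostrophic balance (pressure-gradient force = Coriolis force):
V_g = (1/(fρ)) |∂P/∂n| = 1.58×10⁻³ / (1.13×10⁻⁴ × 0.653) = 21.4 m/s
Converting: 21.4 m/s × 1.944 = 42 knots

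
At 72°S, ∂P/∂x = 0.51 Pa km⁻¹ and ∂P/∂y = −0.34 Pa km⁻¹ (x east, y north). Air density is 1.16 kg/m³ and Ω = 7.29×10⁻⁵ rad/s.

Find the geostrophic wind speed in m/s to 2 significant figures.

Coriolis parameter at 72°S:
f = 2Ω sin φ = 2 × 7.29×10⁻⁵ × sin 72° = 1.39×10⁻⁴ s⁻¹
In the Southern Hemisphere f is negative: f = −1.39×10⁻⁴ s⁻¹.
Component geostrophic relations (x east, y north):
u_g = −(1/(fρ)) ∂P/∂y,  v_g = (1/(fρ)) ∂P/∂x
u_g = −(−0.34×10⁻³)/(−1.39×10⁻⁴ × 1.16) = −2.11 m/s;  v_g = (0.51×10⁻³)/(−1.39×10⁻⁴ × 1.16) = −3.17 m/s
|V_g| = √(u_g² + v_g²) = 3.81 m/s

3.8 m/s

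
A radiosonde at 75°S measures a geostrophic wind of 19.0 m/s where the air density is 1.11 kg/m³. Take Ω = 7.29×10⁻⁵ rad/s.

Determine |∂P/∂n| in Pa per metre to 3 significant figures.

Coriolis parameter at 75°S:
f = 2Ω sin φ = 2 × 7.29×10⁻⁵ × sin 75° = 1.41×10⁻⁴ s⁻¹
Geostrophic balance rearranged: |∂P/∂n| = f ρ V_g
|∂P/∂n| = 1.41×10⁻⁴ × 1.11 × 19.0 = 2.97×10⁻³ Pa/m

2.97×10⁻³ Pa/m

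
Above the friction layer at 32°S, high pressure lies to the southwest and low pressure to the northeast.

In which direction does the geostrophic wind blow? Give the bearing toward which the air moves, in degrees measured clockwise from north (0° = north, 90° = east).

315°

The pressure-gradient force points toward the northeast (bearing 045°).
Geostrophic balance: in the Southern Hemisphere the Coriolis force deflects motion to the left, so the geostrophic wind blows 90° to the left of the pressure-gradient force (low pressure on the right).
Rotating 045° by 90° counterclockwise gives 315° — the wind blows toward the northwest.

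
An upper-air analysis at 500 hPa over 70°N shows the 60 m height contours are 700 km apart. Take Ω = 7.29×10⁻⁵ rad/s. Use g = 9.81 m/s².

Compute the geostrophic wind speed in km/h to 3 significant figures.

22.1 km/h

Coriolis parameter at 70°N:
f = 2Ω sin φ = 2 × 7.29×10⁻⁵ × sin 70° = 1.37×10⁻⁴ s⁻¹
Height gradient: |∂Z/∂n| = 60 m / 700000 m = 8.57×10⁻⁵
On a pressure surface, geostrophic balance gives V_g = (g/f)|∂Z/∂n|:
V_g = 9.81 × 8.57×10⁻⁵ / 1.37×10⁻⁴ = 6.14 m/s
Converting: 6.14 m/s × 3.6 = 22.1 km/h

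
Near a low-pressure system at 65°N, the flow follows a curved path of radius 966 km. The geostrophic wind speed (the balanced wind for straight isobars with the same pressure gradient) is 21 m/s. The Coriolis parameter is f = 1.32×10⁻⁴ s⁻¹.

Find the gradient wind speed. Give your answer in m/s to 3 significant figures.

Around a low, centrifugal force acts outward with Coriolis, so pressure-gradient force balances both:
(1/ρ)|∂P/∂n| = fV + V²/R  →  V² + fR·V − fR·V_g = 0
With fR = 1.32×10⁻⁴ × 966×10³ m = 128 m/s:
V = [−fR + √((fR)² + 4 fR V_g)]/2 = [−128 + √(128² + 4×128×21)]/2 = 18.4 m/s
Subgeostrophic (V < V_g = 21 m/s), as expected around a low.

18.4 m/s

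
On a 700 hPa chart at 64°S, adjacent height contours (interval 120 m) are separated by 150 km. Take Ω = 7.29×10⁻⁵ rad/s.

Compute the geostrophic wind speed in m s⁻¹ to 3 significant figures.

Coriolis parameter at 64°S:
f = 2Ω sin φ = 2 × 7.29×10⁻⁵ × sin 64° = 1.31×10⁻⁴ s⁻¹
Height gradient: |∂Z/∂n| = 120 m / 150000 m = 8.00×10⁻⁴
On a pressure surface, geostrophic balance gives V_g = (g/f)|∂Z/∂n|:
V_g = 9.81 × 8.00×10⁻⁴ / 1.31×10⁻⁴ = 59.9 m/s

59.9 m s⁻¹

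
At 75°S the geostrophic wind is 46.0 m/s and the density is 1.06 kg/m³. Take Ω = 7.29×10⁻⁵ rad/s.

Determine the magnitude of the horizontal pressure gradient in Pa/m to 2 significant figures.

6.9×10⁻³ Pa/m

Coriolis parameter at 75°S:
f = 2Ω sin φ = 2 × 7.29×10⁻⁵ × sin 75° = 1.41×10⁻⁴ s⁻¹
Geostrophic balance rearranged: |∂P/∂n| = f ρ V_g
|∂P/∂n| = 1.41×10⁻⁴ × 1.06 × 46.0 = 6.87×10⁻³ Pa/m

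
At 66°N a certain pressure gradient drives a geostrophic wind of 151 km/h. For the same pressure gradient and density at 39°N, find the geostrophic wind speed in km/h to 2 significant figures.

220 km/h

With the same pressure gradient and density, V_g ∝ 1/f ∝ 1/sin φ.
V₂ = V₁ · sin φ₁ / sin φ₂ = 151 × sin 66° / sin 39°
V₂ = 151 × 0.9135/0.6293 = 220 km/h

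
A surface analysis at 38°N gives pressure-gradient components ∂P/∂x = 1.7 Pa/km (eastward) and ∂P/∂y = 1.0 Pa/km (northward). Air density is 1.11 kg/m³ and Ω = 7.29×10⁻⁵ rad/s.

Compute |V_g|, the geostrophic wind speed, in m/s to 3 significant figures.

Coriolis parameter at 38°N:
f = 2Ω sin φ = 2 × 7.29×10⁻⁵ × sin 38° = 8.98×10⁻⁵ s⁻¹
Component geostrophic relations (x east, y north):
u_g = −(1/(fρ)) ∂P/∂y,  v_g = (1/(fρ)) ∂P/∂x
u_g = −(1.0×10⁻³)/(8.98×10⁻⁵ × 1.11) = −10.0 m/s;  v_g = (1.7×10⁻³)/(8.98×10⁻⁵ × 1.11) = 17.1 m/s
|V_g| = √(u_g² + v_g²) = 19.8 m/s

19.8 m/s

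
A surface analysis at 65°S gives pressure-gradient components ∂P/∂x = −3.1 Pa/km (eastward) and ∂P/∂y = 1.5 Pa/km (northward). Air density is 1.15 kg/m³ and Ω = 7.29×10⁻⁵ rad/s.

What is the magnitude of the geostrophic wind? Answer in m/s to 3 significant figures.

Coriolis parameter at 65°S:
f = 2Ω sin φ = 2 × 7.29×10⁻⁵ × sin 65° = 1.32×10⁻⁴ s⁻¹
In the Southern Hemisphere f is negative: f = −1.32×10⁻⁴ s⁻¹.
Component geostrophic relations (x east, y north):
u_g = −(1/(fρ)) ∂P/∂y,  v_g = (1/(fρ)) ∂P/∂x
u_g = −(1.5×10⁻³)/(−1.32×10⁻⁴ × 1.15) = 9.87 m/s;  v_g = (−3.1×10⁻³)/(−1.32×10⁻⁴ × 1.15) = 20.4 m/s
|V_g| = √(u_g² + v_g²) = 22.7 m/s

22.7 m/s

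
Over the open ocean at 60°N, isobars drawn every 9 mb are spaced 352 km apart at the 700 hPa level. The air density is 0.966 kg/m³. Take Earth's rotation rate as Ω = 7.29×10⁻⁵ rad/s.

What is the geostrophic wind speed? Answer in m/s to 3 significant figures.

Coriolis parameter at 60°N:
f = 2Ω sin φ = 2 × 7.29×10⁻⁵ × sin 60° = 1.26×10⁻⁴ s⁻¹
Pressure gradient: |∂P/∂n| = 900 Pa / 352000 m = 2.56×10⁻³ Pa/m
Geostrophic balance (pressure-gradient force = Coriolis force):
V_g = (1/(fρ)) |∂P/∂n| = 2.56×10⁻³ / (1.26×10⁻⁴ × 0.966) = 21.0 m/s

21.0 m/s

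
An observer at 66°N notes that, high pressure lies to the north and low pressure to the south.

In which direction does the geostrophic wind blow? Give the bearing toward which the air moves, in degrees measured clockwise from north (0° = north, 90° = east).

270°

The pressure-gradient force points toward the south (bearing 180°).
Geostrophic balance: in the Northern Hemisphere the Coriolis force deflects motion to the right, so the geostrophic wind blows 90° to the right of the pressure-gradient force (low pressure on the left).
Rotating 180° by 90° clockwise gives 270° — the wind blows toward the west.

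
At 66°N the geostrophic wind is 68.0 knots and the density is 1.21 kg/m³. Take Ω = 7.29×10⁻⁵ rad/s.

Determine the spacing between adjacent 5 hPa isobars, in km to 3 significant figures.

Coriolis parameter at 66°N:
f = 2Ω sin φ = 2 × 7.29×10⁻⁵ × sin 66° = 1.33×10⁻⁴ s⁻¹
Wind speed in SI: 68.0 knots = 35.0 m/s
Geostrophic balance rearranged: |∂P/∂n| = f ρ V_g
|∂P/∂n| = 1.33×10⁻⁴ × 1.21 × 35.0 = 5.64×10⁻³ Pa/m
Isobar spacing: Δn = ΔP/|∂P/∂n| = 500 Pa / 5.64×10⁻³ Pa/m = 88685 m ≈ 88.7 km

88.7 km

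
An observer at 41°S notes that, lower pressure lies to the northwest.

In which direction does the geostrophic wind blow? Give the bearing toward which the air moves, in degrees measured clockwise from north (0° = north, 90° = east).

The pressure-gradient force points toward the northwest (bearing 315°).
Geostrophic balance: in the Southern Hemisphere the Coriolis force deflects motion to the left, so the geostrophic wind blows 90° to the left of the pressure-gradient force (low pressure on the right).
Rotating 315° by 90° counterclockwise gives 225° — the wind blows toward the southwest.

225°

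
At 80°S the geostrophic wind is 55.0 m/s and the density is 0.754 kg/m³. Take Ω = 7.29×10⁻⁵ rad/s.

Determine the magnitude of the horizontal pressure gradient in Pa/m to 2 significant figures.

6.0×10⁻³ Pa/m

Coriolis parameter at 80°S:
f = 2Ω sin φ = 2 × 7.29×10⁻⁵ × sin 80° = 1.44×10⁻⁴ s⁻¹
Geostrophic balance rearranged: |∂P/∂n| = f ρ V_g
|∂P/∂n| = 1.44×10⁻⁴ × 0.754 × 55.0 = 5.95×10⁻³ Pa/m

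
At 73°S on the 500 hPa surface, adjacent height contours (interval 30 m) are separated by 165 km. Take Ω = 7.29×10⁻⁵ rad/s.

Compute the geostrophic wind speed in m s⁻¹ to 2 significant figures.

Coriolis parameter at 73°S:
f = 2Ω sin φ = 2 × 7.29×10⁻⁵ × sin 73° = 1.39×10⁻⁴ s⁻¹
Height gradient: |∂Z/∂n| = 30 m / 165000 m = 1.82×10⁻⁴
On a pressure surface, geostrophic balance gives V_g = (g/f)|∂Z/∂n|:
V_g = 9.81 × 1.82×10⁻⁴ / 1.39×10⁻⁴ = 12.8 m/s

13 m s⁻¹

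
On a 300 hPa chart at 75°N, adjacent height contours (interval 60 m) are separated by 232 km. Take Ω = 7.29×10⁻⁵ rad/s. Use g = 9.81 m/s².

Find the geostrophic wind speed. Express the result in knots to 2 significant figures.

Coriolis parameter at 75°N:
f = 2Ω sin φ = 2 × 7.29×10⁻⁵ × sin 75° = 1.41×10⁻⁴ s⁻¹
Height gradient: |∂Z/∂n| = 60 m / 232000 m = 2.59×10⁻⁴
On a pressure surface, geostrophic balance gives V_g = (g/f)|∂Z/∂n|:
V_g = 9.81 × 2.59×10⁻⁴ / 1.41×10⁻⁴ = 18.0 m/s
Converting: 18.0 m/s × 1.944 = 35 knots

35 knots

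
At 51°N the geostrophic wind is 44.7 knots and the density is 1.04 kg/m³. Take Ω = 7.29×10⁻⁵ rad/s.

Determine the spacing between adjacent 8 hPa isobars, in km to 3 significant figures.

Coriolis parameter at 51°N:
f = 2Ω sin φ = 2 × 7.29×10⁻⁵ × sin 51° = 1.13×10⁻⁴ s⁻¹
Wind speed in SI: 44.7 knots = 23.0 m/s
Geostrophic balance rearranged: |∂P/∂n| = f ρ V_g
|∂P/∂n| = 1.13×10⁻⁴ × 1.04 × 23.0 = 2.71×10⁻³ Pa/m
Isobar spacing: Δn = ΔP/|∂P/∂n| = 800 Pa / 2.71×10⁻³ Pa/m = 295223 m ≈ 295 km

295 km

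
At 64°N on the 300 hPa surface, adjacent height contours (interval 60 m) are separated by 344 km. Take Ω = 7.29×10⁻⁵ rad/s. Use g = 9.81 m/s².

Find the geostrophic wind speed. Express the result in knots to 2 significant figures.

25 knots

Coriolis parameter at 64°N:
f = 2Ω sin φ = 2 × 7.29×10⁻⁵ × sin 64° = 1.31×10⁻⁴ s⁻¹
Height gradient: |∂Z/∂n| = 60 m / 344000 m = 1.74×10⁻⁴
On a pressure surface, geostrophic balance gives V_g = (g/f)|∂Z/∂n|:
V_g = 9.81 × 1.74×10⁻⁴ / 1.31×10⁻⁴ = 13.1 m/s
Converting: 13.1 m/s × 1.944 = 25 knots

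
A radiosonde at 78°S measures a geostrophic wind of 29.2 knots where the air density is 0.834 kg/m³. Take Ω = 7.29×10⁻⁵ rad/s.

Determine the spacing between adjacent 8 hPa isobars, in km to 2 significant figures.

Coriolis parameter at 78°S:
f = 2Ω sin φ = 2 × 7.29×10⁻⁵ × sin 78° = 1.43×10⁻⁴ s⁻¹
Wind speed in SI: 29.2 knots = 15.0 m/s
Geostrophic balance rearranged: |∂P/∂n| = f ρ V_g
|∂P/∂n| = 1.43×10⁻⁴ × 0.834 × 15.0 = 1.79×10⁻³ Pa/m
Isobar spacing: Δn = ΔP/|∂P/∂n| = 800 Pa / 1.79×10⁻³ Pa/m = 447756 m ≈ 450 km

450 km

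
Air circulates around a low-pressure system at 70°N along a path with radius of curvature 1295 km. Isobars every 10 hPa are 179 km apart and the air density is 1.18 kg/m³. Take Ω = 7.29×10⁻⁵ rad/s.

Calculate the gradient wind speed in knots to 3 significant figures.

Coriolis parameter at 70°N:
f = 2Ω sin φ = 2 × 7.29×10⁻⁵ × sin 70° = 1.37×10⁻⁴ s⁻¹
Pressure gradient: |∂P/∂n| = 1000 Pa / 179000 m = 5.59×10⁻³ Pa/m
Geostrophic speed: V_g = |∂P/∂n|/(fρ) = 5.59×10⁻³/(1.37×10⁻⁴ × 1.18) = 34.6 m/s
Around a low, centrifugal force acts outward with Coriolis, so pressure-gradient force balances both:
(1/ρ)|∂P/∂n| = fV + V²/R  →  V² + fR·V − fR·V_g = 0
With fR = 1.37×10⁻⁴ × 1295×10³ m = 177 m/s:
V = [−fR + √((fR)² + 4 fR V_g)]/2 = [−177 + √(177² + 4×177×34.6)]/2 = 29.6 m/s
Subgeostrophic (V < V_g = 34.6 m/s), as expected around a low.
Converting: 29.6 m/s × 1.944 = 57.6 knots

57.6 knots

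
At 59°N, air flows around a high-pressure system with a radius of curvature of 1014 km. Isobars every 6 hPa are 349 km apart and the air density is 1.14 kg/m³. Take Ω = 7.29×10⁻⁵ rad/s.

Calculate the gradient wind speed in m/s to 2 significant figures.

Coriolis parameter at 59°N:
f = 2Ω sin φ = 2 × 7.29×10⁻⁵ × sin 59° = 1.25×10⁻⁴ s⁻¹
Pressure gradient: |∂P/∂n| = 600 Pa / 349000 m = 1.72×10⁻³ Pa/m
Geostrophic speed: V_g = |∂P/∂n|/(fρ) = 1.72×10⁻³/(1.25×10⁻⁴ × 1.14) = 12.1 m/s
Around a high, pressure-gradient force acts outward with centrifugal, so Coriolis balances both:
fV = (1/ρ)|∂P/∂n| + V²/R  →  V² − fR·V + fR·V_g = 0
With fR = 1.25×10⁻⁴ × 1014×10³ m = 127 m/s:
V = [fR − √((fR)² − 4 fR V_g)]/2 = [127 − √(127² − 4×127×12.1)]/2 = 13.5 m/s
Supergeostrophic (V > V_g = 12.1 m/s), as expected around a high.

14 m/s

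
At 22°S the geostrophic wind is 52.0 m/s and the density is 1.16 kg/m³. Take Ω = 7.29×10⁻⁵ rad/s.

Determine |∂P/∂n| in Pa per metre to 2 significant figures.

3.3×10⁻³ Pa/m

Coriolis parameter at 22°S:
f = 2Ω sin φ = 2 × 7.29×10⁻⁵ × sin 22° = 5.46×10⁻⁵ s⁻¹
Geostrophic balance rearranged: |∂P/∂n| = f ρ V_g
|∂P/∂n| = 5.46×10⁻⁵ × 1.16 × 52.0 = 3.29×10⁻³ Pa/m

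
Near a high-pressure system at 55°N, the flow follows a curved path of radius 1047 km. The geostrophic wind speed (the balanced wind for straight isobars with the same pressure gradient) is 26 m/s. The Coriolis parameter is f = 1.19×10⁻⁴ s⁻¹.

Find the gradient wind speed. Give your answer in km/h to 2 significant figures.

130 km/h

Around a high, pressure-gradient force acts outward with centrifugal, so Coriolis balances both:
fV = (1/ρ)|∂P/∂n| + V²/R  →  V² − fR·V + fR·V_g = 0
With fR = 1.19×10⁻⁴ × 1047×10³ m = 125 m/s:
V = [fR − √((fR)² − 4 fR V_g)]/2 = [125 − √(125² − 4×125×26)]/2 = 37 m/s
Supergeostrophic (V > V_g = 26 m/s), as expected around a high.
Converting: 37 m/s × 3.6 = 130 km/h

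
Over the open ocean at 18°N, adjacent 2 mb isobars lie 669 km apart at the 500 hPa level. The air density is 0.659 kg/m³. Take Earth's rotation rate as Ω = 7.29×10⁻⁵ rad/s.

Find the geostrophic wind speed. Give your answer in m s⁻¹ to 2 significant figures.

10 m s⁻¹

Coriolis parameter at 18°N:
f = 2Ω sin φ = 2 × 7.29×10⁻⁵ × sin 18° = 4.51×10⁻⁵ s⁻¹
Pressure gradient: |∂P/∂n| = 200 Pa / 669000 m = 2.99×10⁻⁴ Pa/m
Geostrophic balance (pressure-gradient force = Coriolis force):
V_g = (1/(fρ)) |∂P/∂n| = 2.99×10⁻⁴ / (4.51×10⁻⁵ × 0.659) = 10.1 m/s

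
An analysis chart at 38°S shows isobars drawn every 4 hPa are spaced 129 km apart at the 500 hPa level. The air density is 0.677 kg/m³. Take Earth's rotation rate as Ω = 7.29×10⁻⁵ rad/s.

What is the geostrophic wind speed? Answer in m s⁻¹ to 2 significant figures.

51 m s⁻¹

Coriolis parameter at 38°S:
f = 2Ω sin φ = 2 × 7.29×10⁻⁵ × sin 38° = 8.98×10⁻⁵ s⁻¹
Pressure gradient: |∂P/∂n| = 400 Pa / 129000 m = 3.10×10⁻³ Pa/m
Geostrophic balance (pressure-gradient force = Coriolis force):
V_g = (1/(fρ)) |∂P/∂n| = 3.10×10⁻³ / (8.98×10⁻⁵ × 0.677) = 51.0 m/s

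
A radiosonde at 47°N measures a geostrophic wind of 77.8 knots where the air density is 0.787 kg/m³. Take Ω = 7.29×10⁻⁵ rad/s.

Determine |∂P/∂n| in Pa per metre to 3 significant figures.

3.36×10⁻³ Pa/m

Coriolis parameter at 47°N:
f = 2Ω sin φ = 2 × 7.29×10⁻⁵ × sin 47° = 1.07×10⁻⁴ s⁻¹
Wind speed in SI: 77.8 knots = 40.0 m/s
Geostrophic balance rearranged: |∂P/∂n| = f ρ V_g
|∂P/∂n| = 1.07×10⁻⁴ × 0.787 × 40.0 = 3.36×10⁻³ Pa/m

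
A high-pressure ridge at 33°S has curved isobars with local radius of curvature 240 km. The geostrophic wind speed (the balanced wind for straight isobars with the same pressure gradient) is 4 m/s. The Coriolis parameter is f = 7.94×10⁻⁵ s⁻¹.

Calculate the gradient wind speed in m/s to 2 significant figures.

5.7 m/s

Around a high, pressure-gradient force acts outward with centrifugal, so Coriolis balances both:
fV = (1/ρ)|∂P/∂n| + V²/R  →  V² − fR·V + fR·V_g = 0
With fR = 7.94×10⁻⁵ × 240×10³ m = 19.1 m/s:
V = [fR − √((fR)² − 4 fR V_g)]/2 = [19.1 − √(19.1² − 4×19.1×4)]/2 = 5.71 m/s
Supergeostrophic (V > V_g = 4 m/s), as expected around a high.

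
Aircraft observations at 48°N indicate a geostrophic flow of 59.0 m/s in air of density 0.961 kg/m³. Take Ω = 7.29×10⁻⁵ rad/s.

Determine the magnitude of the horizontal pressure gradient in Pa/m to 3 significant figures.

6.14×10⁻³ Pa/m

Coriolis parameter at 48°N:
f = 2Ω sin φ = 2 × 7.29×10⁻⁵ × sin 48° = 1.08×10⁻⁴ s⁻¹
Geostrophic balance rearranged: |∂P/∂n| = f ρ V_g
|∂P/∂n| = 1.08×10⁻⁴ × 0.961 × 59.0 = 6.14×10⁻³ Pa/m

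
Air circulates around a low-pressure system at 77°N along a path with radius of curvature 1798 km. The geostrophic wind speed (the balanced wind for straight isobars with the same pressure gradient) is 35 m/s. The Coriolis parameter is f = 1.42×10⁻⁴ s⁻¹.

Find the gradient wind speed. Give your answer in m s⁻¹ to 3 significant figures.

Around a low, centrifugal force acts outward with Coriolis, so pressure-gradient force balances both:
(1/ρ)|∂P/∂n| = fV + V²/R  →  V² + fR·V − fR·V_g = 0
With fR = 1.42×10⁻⁴ × 1798×10³ m = 255 m/s:
V = [−fR + √((fR)² + 4 fR V_g)]/2 = [−255 + √(255² + 4×255×35)]/2 = 31.2 m/s
Subgeostrophic (V < V_g = 35 m/s), as expected around a low.

31.2 m s⁻¹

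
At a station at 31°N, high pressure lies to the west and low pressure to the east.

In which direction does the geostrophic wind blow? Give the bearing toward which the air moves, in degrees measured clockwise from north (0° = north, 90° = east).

The pressure-gradient force points toward the east (bearing 090°).
Geostrophic balance: in the Northern Hemisphere the Coriolis force deflects motion to the right, so the geostrophic wind blows 90° to the right of the pressure-gradient force (low pressure on the left).
Rotating 090° by 90° clockwise gives 180° — the wind blows toward the south.

180°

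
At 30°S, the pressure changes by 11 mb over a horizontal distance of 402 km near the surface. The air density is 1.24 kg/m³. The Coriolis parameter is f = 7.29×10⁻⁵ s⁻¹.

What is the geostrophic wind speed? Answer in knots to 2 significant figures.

59 knots

Pressure gradient: |∂P/∂n| = 1100 Pa / 402000 m = 2.74×10⁻³ Pa/m
Geostrophic balance (pressure-gradient force = Coriolis force):
V_g = (1/(fρ)) |∂P/∂n| = 2.74×10⁻³ / (7.29×10⁻⁵ × 1.24) = 30.3 m/s
Converting: 30.3 m/s × 1.944 = 59 knots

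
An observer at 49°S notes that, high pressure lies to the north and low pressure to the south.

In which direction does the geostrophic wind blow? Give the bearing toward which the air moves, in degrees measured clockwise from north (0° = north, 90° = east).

090°

The pressure-gradient force points toward the south (bearing 180°).
Geostrophic balance: in the Southern Hemisphere the Coriolis force deflects motion to the left, so the geostrophic wind blows 90° to the left of the pressure-gradient force (low pressure on the right).
Rotating 180° by 90° counterclockwise gives 090° — the wind blows toward the east.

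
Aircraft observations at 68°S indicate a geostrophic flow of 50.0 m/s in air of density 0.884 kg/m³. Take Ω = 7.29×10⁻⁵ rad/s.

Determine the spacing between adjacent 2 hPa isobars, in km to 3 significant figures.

Coriolis parameter at 68°S:
f = 2Ω sin φ = 2 × 7.29×10⁻⁵ × sin 68° = 1.35×10⁻⁴ s⁻¹
Geostrophic balance rearranged: |∂P/∂n| = f ρ V_g
|∂P/∂n| = 1.35×10⁻⁴ × 0.884 × 50.0 = 5.98×10⁻³ Pa/m
Isobar spacing: Δn = ΔP/|∂P/∂n| = 200 Pa / 5.98×10⁻³ Pa/m = 33472 m ≈ 33.5 km

33.5 km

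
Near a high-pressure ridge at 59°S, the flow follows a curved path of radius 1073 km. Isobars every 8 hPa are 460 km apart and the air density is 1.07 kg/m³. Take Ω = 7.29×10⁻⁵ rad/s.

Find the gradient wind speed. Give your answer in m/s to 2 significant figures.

Coriolis parameter at 59°S:
f = 2Ω sin φ = 2 × 7.29×10⁻⁵ × sin 59° = 1.25×10⁻⁴ s⁻¹
Pressure gradient: |∂P/∂n| = 800 Pa / 460000 m = 1.74×10⁻³ Pa/m
Geostrophic speed: V_g = |∂P/∂n|/(fρ) = 1.74×10⁻³/(1.25×10⁻⁴ × 1.07) = 13.0 m/s
Around a high, pressure-gradient force acts outward with centrifugal, so Coriolis balances both:
fV = (1/ρ)|∂P/∂n| + V²/R  →  V² − fR·V + fR·V_g = 0
With fR = 1.25×10⁻⁴ × 1073×10³ m = 134 m/s:
V = [fR − √((fR)² − 4 fR V_g)]/2 = [134 − √(134² − 4×134×13)]/2 = 14.6 m/s
Supergeostrophic (V > V_g = 13 m/s), as expected around a high.

15 m/s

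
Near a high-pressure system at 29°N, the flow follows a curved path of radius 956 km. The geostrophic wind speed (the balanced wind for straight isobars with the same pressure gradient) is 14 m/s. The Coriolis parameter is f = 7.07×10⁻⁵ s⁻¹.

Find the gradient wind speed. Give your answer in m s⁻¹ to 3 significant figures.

19.8 m s⁻¹

Around a high, pressure-gradient force acts outward with centrifugal, so Coriolis balances both:
fV = (1/ρ)|∂P/∂n| + V²/R  →  V² − fR·V + fR·V_g = 0
With fR = 7.07×10⁻⁵ × 956×10³ m = 67.6 m/s:
V = [fR − √((fR)² − 4 fR V_g)]/2 = [67.6 − √(67.6² − 4×67.6×14)]/2 = 19.8 m/s
Supergeostrophic (V > V_g = 14 m/s), as expected around a high.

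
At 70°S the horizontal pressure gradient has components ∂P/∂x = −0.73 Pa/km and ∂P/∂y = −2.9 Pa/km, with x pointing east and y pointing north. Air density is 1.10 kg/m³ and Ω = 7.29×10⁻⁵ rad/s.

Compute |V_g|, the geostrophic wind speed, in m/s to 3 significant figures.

Coriolis parameter at 70°S:
f = 2Ω sin φ = 2 × 7.29×10⁻⁵ × sin 70° = 1.37×10⁻⁴ s⁻¹
In the Southern Hemisphere f is negative: f = −1.37×10⁻⁴ s⁻¹.
Component geostrophic relations (x east, y north):
u_g = −(1/(fρ)) ∂P/∂y,  v_g = (1/(fρ)) ∂P/∂x
u_g = −(−2.9×10⁻³)/(−1.37×10⁻⁴ × 1.10) = −19.2 m/s;  v_g = (−0.73×10⁻³)/(−1.37×10⁻⁴ × 1.10) = 4.84 m/s
|V_g| = √(u_g² + v_g²) = 19.8 m/s

19.8 m/s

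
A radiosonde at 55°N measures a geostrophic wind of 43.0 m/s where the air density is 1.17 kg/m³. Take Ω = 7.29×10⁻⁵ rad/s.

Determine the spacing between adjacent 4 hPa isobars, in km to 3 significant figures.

Coriolis parameter at 55°N:
f = 2Ω sin φ = 2 × 7.29×10⁻⁵ × sin 55° = 1.19×10⁻⁴ s⁻¹
Geostrophic balance rearranged: |∂P/∂n| = f ρ V_g
|∂P/∂n| = 1.19×10⁻⁴ × 1.17 × 43.0 = 6.01×10⁻³ Pa/m
Isobar spacing: Δn = ΔP/|∂P/∂n| = 400 Pa / 6.01×10⁻³ Pa/m = 66571 m ≈ 66.6 km

66.6 km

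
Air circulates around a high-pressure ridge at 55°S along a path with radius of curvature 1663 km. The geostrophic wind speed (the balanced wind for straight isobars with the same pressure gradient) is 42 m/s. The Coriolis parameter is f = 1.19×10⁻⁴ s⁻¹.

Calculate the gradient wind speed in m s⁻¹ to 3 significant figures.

60.5 m s⁻¹

Around a high, pressure-gradient force acts outward with centrifugal, so Coriolis balances both:
fV = (1/ρ)|∂P/∂n| + V²/R  →  V² − fR·V + fR·V_g = 0
With fR = 1.19×10⁻⁴ × 1663×10³ m = 198 m/s:
V = [fR − √((fR)² − 4 fR V_g)]/2 = [198 − √(198² − 4×198×42)]/2 = 60.5 m/s
Supergeostrophic (V > V_g = 42 m/s), as expected around a high.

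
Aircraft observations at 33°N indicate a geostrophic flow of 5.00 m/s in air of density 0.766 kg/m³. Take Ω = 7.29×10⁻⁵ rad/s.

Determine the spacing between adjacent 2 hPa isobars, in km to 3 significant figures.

658 km

Coriolis parameter at 33°N:
f = 2Ω sin φ = 2 × 7.29×10⁻⁵ × sin 33° = 7.94×10⁻⁵ s⁻¹
Geostrophic balance rearranged: |∂P/∂n| = f ρ V_g
|∂P/∂n| = 7.94×10⁻⁵ × 0.766 × 5.00 = 3.04×10⁻⁴ Pa/m
Isobar spacing: Δn = ΔP/|∂P/∂n| = 200 Pa / 3.04×10⁻⁴ Pa/m = 657605 m ≈ 658 km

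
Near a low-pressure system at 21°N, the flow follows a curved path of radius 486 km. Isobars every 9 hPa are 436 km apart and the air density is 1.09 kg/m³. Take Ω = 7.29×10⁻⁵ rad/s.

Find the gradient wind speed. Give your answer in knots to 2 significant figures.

Coriolis parameter at 21°N:
f = 2Ω sin φ = 2 × 7.29×10⁻⁵ × sin 21° = 5.23×10⁻⁵ s⁻¹
Pressure gradient: |∂P/∂n| = 900 Pa / 436000 m = 2.06×10⁻³ Pa/m
Geostrophic speed: V_g = |∂P/∂n|/(fρ) = 2.06×10⁻³/(5.23×10⁻⁵ × 1.09) = 36.2 m/s
Around a low, centrifugal force acts outward with Coriolis, so pressure-gradient force balances both:
(1/ρ)|∂P/∂n| = fV + V²/R  →  V² + fR·V − fR·V_g = 0
With fR = 5.23×10⁻⁵ × 486×10³ m = 25.4 m/s:
V = [−fR + √((fR)² + 4 fR V_g)]/2 = [−25.4 + √(25.4² + 4×25.4×36.2)]/2 = 20.2 m/s
Subgeostrophic (V < V_g = 36.2 m/s), as expected around a low.
Converting: 20.2 m/s × 1.944 = 39 knots

39 knots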